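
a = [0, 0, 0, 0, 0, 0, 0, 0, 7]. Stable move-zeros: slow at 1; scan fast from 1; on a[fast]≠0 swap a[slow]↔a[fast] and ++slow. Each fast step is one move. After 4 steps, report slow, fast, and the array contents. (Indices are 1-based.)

slow=1 fast=1: a[fast]=0, fast++
slow=1 fast=2: a[fast]=0, fast++
slow=1 fast=3: a[fast]=0, fast++
slow=1 fast=4: a[fast]=0, fast++

slow=1, fast=5, a=[0, 0, 0, 0, 0, 0, 0, 0, 7]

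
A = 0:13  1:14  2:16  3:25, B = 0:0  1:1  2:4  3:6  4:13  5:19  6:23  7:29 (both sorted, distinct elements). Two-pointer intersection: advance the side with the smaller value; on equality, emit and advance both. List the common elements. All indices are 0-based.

intersection = [13]

i=0 j=0: 13>0, j++
i=0 j=1: 13>1, j++
i=0 j=2: 13>4, j++
i=0 j=3: 13>6, j++
i=0 j=4: 13==13 emit, i++,j++
i=1 j=5: 14<19, i++
i=2 j=5: 16<19, i++
i=3 j=5: 25>19, j++
i=3 j=6: 25>23, j++
i=3 j=7: 25<29, i++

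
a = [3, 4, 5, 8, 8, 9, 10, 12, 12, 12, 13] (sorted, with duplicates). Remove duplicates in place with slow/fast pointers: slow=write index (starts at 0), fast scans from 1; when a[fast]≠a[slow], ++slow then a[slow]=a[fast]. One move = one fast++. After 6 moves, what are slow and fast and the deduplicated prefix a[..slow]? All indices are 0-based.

(s=0,f=1) a[fast]=4≠a[slow]=3 write a[1]=4 → slow++,fast++
(s=1,f=2) a[fast]=5≠a[slow]=4 write a[2]=5 → slow++,fast++
(s=2,f=3) a[fast]=8≠a[slow]=5 write a[3]=8 → slow++,fast++
(s=3,f=4) a[fast]=8=a[slow] dup → fast++
(s=3,f=5) a[fast]=9≠a[slow]=8 write a[4]=9 → slow++,fast++
(s=4,f=6) a[fast]=10≠a[slow]=9 write a[5]=10 → slow++,fast++

slow=5, fast=7, prefix=[3, 4, 5, 8, 9, 10]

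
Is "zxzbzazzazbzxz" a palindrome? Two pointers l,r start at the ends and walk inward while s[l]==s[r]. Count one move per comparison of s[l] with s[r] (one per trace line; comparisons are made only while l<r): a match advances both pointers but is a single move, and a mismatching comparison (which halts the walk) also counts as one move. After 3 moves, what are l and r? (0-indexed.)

[0,13] 'z'=='z' → l++,r--
[1,12] 'x'=='x' → l++,r--
[2,11] 'z'=='z' → l++,r--

l=3, r=10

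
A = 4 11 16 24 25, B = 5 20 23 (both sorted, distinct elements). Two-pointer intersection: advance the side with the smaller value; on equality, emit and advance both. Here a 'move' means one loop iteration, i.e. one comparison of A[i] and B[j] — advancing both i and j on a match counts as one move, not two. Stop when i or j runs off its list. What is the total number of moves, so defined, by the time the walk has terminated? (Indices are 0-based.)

6 moves

[i=0,j=0] 4<5 → i++
[i=1,j=0] 11>5 → j++
[i=1,j=1] 11<20 → i++
[i=2,j=1] 16<20 → i++
[i=3,j=1] 24>20 → j++
[i=3,j=2] 24>23 → j++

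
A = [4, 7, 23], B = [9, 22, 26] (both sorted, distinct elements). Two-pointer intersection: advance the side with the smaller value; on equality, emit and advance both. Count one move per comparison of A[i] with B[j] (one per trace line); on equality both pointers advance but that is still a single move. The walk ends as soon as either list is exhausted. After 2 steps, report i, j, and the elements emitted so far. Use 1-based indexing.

i=3, j=1, emitted=[]

[i=1,j=1] 4<9 → i++
[i=2,j=1] 7<9 → i++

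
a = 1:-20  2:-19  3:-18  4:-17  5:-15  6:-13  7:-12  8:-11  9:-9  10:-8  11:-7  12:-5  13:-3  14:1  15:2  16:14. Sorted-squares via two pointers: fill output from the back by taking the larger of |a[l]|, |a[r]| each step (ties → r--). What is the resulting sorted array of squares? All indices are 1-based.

[1, 4, 9, 25, 49, 64, 81, 121, 144, 169, 196, 225, 289, 324, 361, 400]

l=1 r=16: |-20|>|14| out[16]=400, l++
l=2 r=16: |-19|>|14| out[15]=361, l++
l=3 r=16: |-18|>|14| out[14]=324, l++
l=4 r=16: |-17|>|14| out[13]=289, l++
l=5 r=16: |-15|>|14| out[12]=225, l++
l=6 r=16: |-13|<=|14| out[11]=196, r--
l=6 r=15: |-13|>|2| out[10]=169, l++
l=7 r=15: |-12|>|2| out[9]=144, l++
l=8 r=15: |-11|>|2| out[8]=121, l++
l=9 r=15: |-9|>|2| out[7]=81, l++
l=10 r=15: |-8|>|2| out[6]=64, l++
l=11 r=15: |-7|>|2| out[5]=49, l++
l=12 r=15: |-5|>|2| out[4]=25, l++
l=13 r=15: |-3|>|2| out[3]=9, l++
l=14 r=15: |1|<=|2| out[2]=4, r--
l=14 r=14: |1|<=|1| out[1]=1, r--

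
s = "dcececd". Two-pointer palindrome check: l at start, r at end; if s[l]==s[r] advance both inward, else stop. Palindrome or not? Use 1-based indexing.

palindrome

[1,7] 'd'=='d' → l++,r--
[2,6] 'c'=='c' → l++,r--
[3,5] 'e'=='e' → l++,r--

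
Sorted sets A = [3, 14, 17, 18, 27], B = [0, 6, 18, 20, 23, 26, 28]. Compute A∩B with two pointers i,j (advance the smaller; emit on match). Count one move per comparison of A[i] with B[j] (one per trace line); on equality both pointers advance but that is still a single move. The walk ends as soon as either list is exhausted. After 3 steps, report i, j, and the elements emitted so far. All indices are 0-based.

i=1, j=2, emitted=[]

[i=0,j=0] 3>0 → j++
[i=0,j=1] 3<6 → i++
[i=1,j=1] 14>6 → j++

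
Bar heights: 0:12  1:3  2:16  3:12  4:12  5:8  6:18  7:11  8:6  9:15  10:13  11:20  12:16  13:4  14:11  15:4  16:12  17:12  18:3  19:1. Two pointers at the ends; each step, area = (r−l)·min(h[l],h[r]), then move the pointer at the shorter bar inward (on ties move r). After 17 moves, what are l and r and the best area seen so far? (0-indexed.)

l=0 r=19: min(12,1)*19=19 best=19 *, r--
l=0 r=18: min(12,3)*18=54 best=54 *, r--
l=0 r=17: min(12,12)*17=204 best=204 *, r--
l=0 r=16: min(12,12)*16=192 best=204, r--
l=0 r=15: min(12,4)*15=60 best=204, r--
l=0 r=14: min(12,11)*14=154 best=204, r--
l=0 r=13: min(12,4)*13=52 best=204, r--
l=0 r=12: min(12,16)*12=144 best=204, l++
l=1 r=12: min(3,16)*11=33 best=204, l++
l=2 r=12: min(16,16)*10=160 best=204, r--
l=2 r=11: min(16,20)*9=144 best=204, l++
l=3 r=11: min(12,20)*8=96 best=204, l++
l=4 r=11: min(12,20)*7=84 best=204, l++
l=5 r=11: min(8,20)*6=48 best=204, l++
l=6 r=11: min(18,20)*5=90 best=204, l++
l=7 r=11: min(11,20)*4=44 best=204, l++
l=8 r=11: min(6,20)*3=18 best=204, l++

l=9, r=11, best area=204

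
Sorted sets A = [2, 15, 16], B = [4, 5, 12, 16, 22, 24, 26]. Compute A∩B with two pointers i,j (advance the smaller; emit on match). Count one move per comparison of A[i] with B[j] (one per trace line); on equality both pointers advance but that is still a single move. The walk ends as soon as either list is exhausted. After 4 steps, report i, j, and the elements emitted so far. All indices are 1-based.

i=1 j=1: 2<4, i++
i=2 j=1: 15>4, j++
i=2 j=2: 15>5, j++
i=2 j=3: 15>12, j++

i=2, j=4, emitted=[]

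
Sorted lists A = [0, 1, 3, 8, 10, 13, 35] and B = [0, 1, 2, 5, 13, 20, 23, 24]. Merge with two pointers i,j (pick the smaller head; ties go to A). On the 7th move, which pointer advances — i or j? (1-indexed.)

[i=1,j=1] A[i]=0<=B[j]=0 take 0 → i++
[i=2,j=1] A[i]=1>B[j]=0 take 0 → j++
[i=2,j=2] A[i]=1<=B[j]=1 take 1 → i++
[i=3,j=2] A[i]=3>B[j]=1 take 1 → j++
[i=3,j=3] A[i]=3>B[j]=2 take 2 → j++
[i=3,j=4] A[i]=3<=B[j]=5 take 3 → i++
[i=4,j=4] A[i]=8>B[j]=5 take 5 → j++

j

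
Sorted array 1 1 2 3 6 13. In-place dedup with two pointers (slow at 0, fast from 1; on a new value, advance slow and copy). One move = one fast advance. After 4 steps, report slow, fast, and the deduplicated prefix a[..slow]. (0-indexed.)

slow=0 fast=1: a[fast]=1=a[slow] dup, fast++
slow=0 fast=2: a[fast]=2≠a[slow]=1 write a[1]=2, slow++,fast++
slow=1 fast=3: a[fast]=3≠a[slow]=2 write a[2]=3, slow++,fast++
slow=2 fast=4: a[fast]=6≠a[slow]=3 write a[3]=6, slow++,fast++

slow=3, fast=5, prefix=[1, 2, 3, 6]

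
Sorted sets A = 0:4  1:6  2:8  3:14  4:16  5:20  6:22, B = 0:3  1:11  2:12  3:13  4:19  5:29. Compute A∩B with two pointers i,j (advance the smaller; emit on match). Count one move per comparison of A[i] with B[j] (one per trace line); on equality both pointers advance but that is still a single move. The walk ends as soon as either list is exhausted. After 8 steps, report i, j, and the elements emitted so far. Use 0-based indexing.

[i=0,j=0] 4>3 → j++
[i=0,j=1] 4<11 → i++
[i=1,j=1] 6<11 → i++
[i=2,j=1] 8<11 → i++
[i=3,j=1] 14>11 → j++
[i=3,j=2] 14>12 → j++
[i=3,j=3] 14>13 → j++
[i=3,j=4] 14<19 → i++

i=4, j=4, emitted=[]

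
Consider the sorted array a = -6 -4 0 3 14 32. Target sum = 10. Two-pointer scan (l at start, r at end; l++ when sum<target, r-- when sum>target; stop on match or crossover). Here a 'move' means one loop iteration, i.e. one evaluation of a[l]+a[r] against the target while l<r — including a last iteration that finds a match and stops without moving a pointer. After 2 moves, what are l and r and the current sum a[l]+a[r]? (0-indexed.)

l=1, r=4, sum=10

l=0 r=5: -6+32=26 >10, r--
l=0 r=4: -6+14=8 <10, l++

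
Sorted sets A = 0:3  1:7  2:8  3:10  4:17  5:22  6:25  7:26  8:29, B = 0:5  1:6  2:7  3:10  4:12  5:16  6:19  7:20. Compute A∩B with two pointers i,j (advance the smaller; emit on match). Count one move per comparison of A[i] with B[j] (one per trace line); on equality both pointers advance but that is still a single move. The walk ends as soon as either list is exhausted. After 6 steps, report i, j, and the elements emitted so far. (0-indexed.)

i=4, j=4, emitted=[7, 10]

[i=0,j=0] 3<5 → i++
[i=1,j=0] 7>5 → j++
[i=1,j=1] 7>6 → j++
[i=1,j=2] 7==7 emit → i++,j++
[i=2,j=3] 8<10 → i++
[i=3,j=3] 10==10 emit → i++,j++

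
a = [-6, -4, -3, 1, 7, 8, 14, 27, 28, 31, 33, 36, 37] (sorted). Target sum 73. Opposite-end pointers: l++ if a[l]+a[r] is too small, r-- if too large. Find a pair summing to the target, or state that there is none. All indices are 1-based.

(36, 37)

l=1 r=13: -6+37=31 <73, l++
l=2 r=13: -4+37=33 <73, l++
l=3 r=13: -3+37=34 <73, l++
l=4 r=13: 1+37=38 <73, l++
l=5 r=13: 7+37=44 <73, l++
l=6 r=13: 8+37=45 <73, l++
l=7 r=13: 14+37=51 <73, l++
l=8 r=13: 27+37=64 <73, l++
l=9 r=13: 28+37=65 <73, l++
l=10 r=13: 31+37=68 <73, l++
l=11 r=13: 33+37=70 <73, l++
l=12 r=13: 36+37=73, found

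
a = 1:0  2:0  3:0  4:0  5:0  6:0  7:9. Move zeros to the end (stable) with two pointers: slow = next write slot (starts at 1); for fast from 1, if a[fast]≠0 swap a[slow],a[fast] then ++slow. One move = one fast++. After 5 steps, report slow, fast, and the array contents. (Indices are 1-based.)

slow=1 fast=1: a[fast]=0, fast++
slow=1 fast=2: a[fast]=0, fast++
slow=1 fast=3: a[fast]=0, fast++
slow=1 fast=4: a[fast]=0, fast++
slow=1 fast=5: a[fast]=0, fast++

slow=1, fast=6, a=[0, 0, 0, 0, 0, 0, 9]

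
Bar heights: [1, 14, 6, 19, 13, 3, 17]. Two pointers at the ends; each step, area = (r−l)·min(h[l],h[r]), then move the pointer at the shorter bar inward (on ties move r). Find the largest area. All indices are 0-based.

[0,6] min(1,17)*6=6 best=6 * → l++
[1,6] min(14,17)*5=70 best=70 * → l++
[2,6] min(6,17)*4=24 best=70 → l++
[3,6] min(19,17)*3=51 best=70 → r--
[3,5] min(19,3)*2=6 best=70 → r--
[3,4] min(19,13)*1=13 best=70 → r--

max area = 70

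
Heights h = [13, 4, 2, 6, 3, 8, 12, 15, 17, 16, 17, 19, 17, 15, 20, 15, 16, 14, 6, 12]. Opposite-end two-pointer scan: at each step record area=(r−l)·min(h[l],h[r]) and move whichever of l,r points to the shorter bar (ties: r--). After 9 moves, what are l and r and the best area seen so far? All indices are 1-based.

l=1 r=20: min(13,12)*19=228 best=228 *, r--
l=1 r=19: min(13,6)*18=108 best=228, r--
l=1 r=18: min(13,14)*17=221 best=228, l++
l=2 r=18: min(4,14)*16=64 best=228, l++
l=3 r=18: min(2,14)*15=30 best=228, l++
l=4 r=18: min(6,14)*14=84 best=228, l++
l=5 r=18: min(3,14)*13=39 best=228, l++
l=6 r=18: min(8,14)*12=96 best=228, l++
l=7 r=18: min(12,14)*11=132 best=228, l++

l=8, r=18, best area=228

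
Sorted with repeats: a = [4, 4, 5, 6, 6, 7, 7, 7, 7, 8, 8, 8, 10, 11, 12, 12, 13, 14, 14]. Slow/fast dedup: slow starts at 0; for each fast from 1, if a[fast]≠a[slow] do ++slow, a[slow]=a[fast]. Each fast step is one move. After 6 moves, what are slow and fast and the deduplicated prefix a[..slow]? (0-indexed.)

slow=3, fast=7, prefix=[4, 5, 6, 7]

slow=0 fast=1: a[fast]=4=a[slow] dup, fast++
slow=0 fast=2: a[fast]=5≠a[slow]=4 write a[1]=5, slow++,fast++
slow=1 fast=3: a[fast]=6≠a[slow]=5 write a[2]=6, slow++,fast++
slow=2 fast=4: a[fast]=6=a[slow] dup, fast++
slow=2 fast=5: a[fast]=7≠a[slow]=6 write a[3]=7, slow++,fast++
slow=3 fast=6: a[fast]=7=a[slow] dup, fast++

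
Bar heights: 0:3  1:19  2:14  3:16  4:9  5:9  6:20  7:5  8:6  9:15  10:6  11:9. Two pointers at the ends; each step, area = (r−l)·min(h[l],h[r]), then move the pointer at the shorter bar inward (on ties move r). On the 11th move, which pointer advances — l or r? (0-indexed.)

[0,11] min(3,9)*11=33 best=33 * → l++
[1,11] min(19,9)*10=90 best=90 * → r--
[1,10] min(19,6)*9=54 best=90 → r--
[1,9] min(19,15)*8=120 best=120 * → r--
[1,8] min(19,6)*7=42 best=120 → r--
[1,7] min(19,5)*6=30 best=120 → r--
[1,6] min(19,20)*5=95 best=120 → l++
[2,6] min(14,20)*4=56 best=120 → l++
[3,6] min(16,20)*3=48 best=120 → l++
[4,6] min(9,20)*2=18 best=120 → l++
[5,6] min(9,20)*1=9 best=120 → l++

l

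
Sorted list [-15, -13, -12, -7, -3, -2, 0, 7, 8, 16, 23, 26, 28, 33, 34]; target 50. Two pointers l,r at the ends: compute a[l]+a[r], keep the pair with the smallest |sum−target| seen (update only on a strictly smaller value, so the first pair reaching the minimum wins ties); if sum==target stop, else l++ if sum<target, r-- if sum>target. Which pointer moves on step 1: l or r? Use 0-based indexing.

l=0 r=14: -15+34=19 d=31 *, l++

l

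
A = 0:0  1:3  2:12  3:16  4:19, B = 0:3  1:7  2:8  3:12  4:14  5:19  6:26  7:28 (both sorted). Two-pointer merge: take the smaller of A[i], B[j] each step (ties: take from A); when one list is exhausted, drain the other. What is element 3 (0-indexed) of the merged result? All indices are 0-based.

i=0 j=0: A[i]=0<=B[j]=3 take 0, i++
i=1 j=0: A[i]=3<=B[j]=3 take 3, i++
i=2 j=0: A[i]=12>B[j]=3 take 3, j++
i=2 j=1: A[i]=12>B[j]=7 take 7, j++
i=2 j=2: A[i]=12>B[j]=8 take 8, j++
i=2 j=3: A[i]=12<=B[j]=12 take 12, i++
i=3 j=3: A[i]=16>B[j]=12 take 12, j++
i=3 j=4: A[i]=16>B[j]=14 take 14, j++
i=3 j=5: A[i]=16<=B[j]=19 take 16, i++
i=4 j=5: A[i]=19<=B[j]=19 take 19, i++
i=5 j=5: A done, take B[j]=19, j++
i=5 j=6: A done, take B[j]=26, j++
i=5 j=7: A done, take B[j]=28, j++

merged[3] = 7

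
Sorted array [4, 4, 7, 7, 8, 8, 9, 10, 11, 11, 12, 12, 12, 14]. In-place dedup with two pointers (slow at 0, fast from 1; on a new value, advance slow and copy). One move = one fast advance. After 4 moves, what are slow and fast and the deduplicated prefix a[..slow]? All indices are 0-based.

slow=2, fast=5, prefix=[4, 7, 8]

slow=0 fast=1: a[fast]=4=a[slow] dup, fast++
slow=0 fast=2: a[fast]=7≠a[slow]=4 write a[1]=7, slow++,fast++
slow=1 fast=3: a[fast]=7=a[slow] dup, fast++
slow=1 fast=4: a[fast]=8≠a[slow]=7 write a[2]=8, slow++,fast++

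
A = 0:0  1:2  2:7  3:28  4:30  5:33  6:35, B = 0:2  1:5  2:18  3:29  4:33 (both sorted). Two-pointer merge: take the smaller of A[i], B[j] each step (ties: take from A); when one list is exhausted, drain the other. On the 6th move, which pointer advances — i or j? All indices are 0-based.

j

i=0 j=0: A[i]=0<=B[j]=2 take 0, i++
i=1 j=0: A[i]=2<=B[j]=2 take 2, i++
i=2 j=0: A[i]=7>B[j]=2 take 2, j++
i=2 j=1: A[i]=7>B[j]=5 take 5, j++
i=2 j=2: A[i]=7<=B[j]=18 take 7, i++
i=3 j=2: A[i]=28>B[j]=18 take 18, j++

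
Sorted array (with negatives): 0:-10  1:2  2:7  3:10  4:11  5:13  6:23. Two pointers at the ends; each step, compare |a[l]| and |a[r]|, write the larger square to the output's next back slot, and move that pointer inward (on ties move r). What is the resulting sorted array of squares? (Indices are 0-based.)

[0,6] |-10|<=|23| out[6]=529 → r--
[0,5] |-10|<=|13| out[5]=169 → r--
[0,4] |-10|<=|11| out[4]=121 → r--
[0,3] |-10|<=|10| out[3]=100 → r--
[0,2] |-10|>|7| out[2]=100 → l++
[1,2] |2|<=|7| out[1]=49 → r--
[1,1] |2|<=|2| out[0]=4 → r--

[4, 49, 100, 100, 121, 169, 529]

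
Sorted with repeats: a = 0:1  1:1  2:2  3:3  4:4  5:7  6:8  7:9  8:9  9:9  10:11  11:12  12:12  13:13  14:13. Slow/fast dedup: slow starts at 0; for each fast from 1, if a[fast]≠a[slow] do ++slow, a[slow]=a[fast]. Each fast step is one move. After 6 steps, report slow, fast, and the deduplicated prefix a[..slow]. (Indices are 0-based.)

slow=5, fast=7, prefix=[1, 2, 3, 4, 7, 8]

(s=0,f=1) a[fast]=1=a[slow] dup → fast++
(s=0,f=2) a[fast]=2≠a[slow]=1 write a[1]=2 → slow++,fast++
(s=1,f=3) a[fast]=3≠a[slow]=2 write a[2]=3 → slow++,fast++
(s=2,f=4) a[fast]=4≠a[slow]=3 write a[3]=4 → slow++,fast++
(s=3,f=5) a[fast]=7≠a[slow]=4 write a[4]=7 → slow++,fast++
(s=4,f=6) a[fast]=8≠a[slow]=7 write a[5]=8 → slow++,fast++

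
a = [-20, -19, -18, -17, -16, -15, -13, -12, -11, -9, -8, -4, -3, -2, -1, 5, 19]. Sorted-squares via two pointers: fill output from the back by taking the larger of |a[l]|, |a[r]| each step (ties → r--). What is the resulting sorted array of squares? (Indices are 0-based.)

l=0 r=16: |-20|>|19| out[16]=400, l++
l=1 r=16: |-19|<=|19| out[15]=361, r--
l=1 r=15: |-19|>|5| out[14]=361, l++
l=2 r=15: |-18|>|5| out[13]=324, l++
l=3 r=15: |-17|>|5| out[12]=289, l++
l=4 r=15: |-16|>|5| out[11]=256, l++
l=5 r=15: |-15|>|5| out[10]=225, l++
l=6 r=15: |-13|>|5| out[9]=169, l++
l=7 r=15: |-12|>|5| out[8]=144, l++
l=8 r=15: |-11|>|5| out[7]=121, l++
l=9 r=15: |-9|>|5| out[6]=81, l++
l=10 r=15: |-8|>|5| out[5]=64, l++
l=11 r=15: |-4|<=|5| out[4]=25, r--
l=11 r=14: |-4|>|-1| out[3]=16, l++
l=12 r=14: |-3|>|-1| out[2]=9, l++
l=13 r=14: |-2|>|-1| out[1]=4, l++
l=14 r=14: |-1|<=|-1| out[0]=1, r--

[1, 4, 9, 16, 25, 64, 81, 121, 144, 169, 225, 256, 289, 324, 361, 361, 400]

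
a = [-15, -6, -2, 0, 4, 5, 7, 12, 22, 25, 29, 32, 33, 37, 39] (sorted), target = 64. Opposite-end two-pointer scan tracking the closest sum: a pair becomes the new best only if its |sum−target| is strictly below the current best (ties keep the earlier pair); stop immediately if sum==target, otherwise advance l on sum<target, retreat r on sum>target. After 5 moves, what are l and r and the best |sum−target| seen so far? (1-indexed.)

l=1 r=15: -15+39=24 d=40 *, l++
l=2 r=15: -6+39=33 d=31 *, l++
l=3 r=15: -2+39=37 d=27 *, l++
l=4 r=15: 0+39=39 d=25 *, l++
l=5 r=15: 4+39=43 d=21 *, l++

l=6, r=15, best |Δ|=21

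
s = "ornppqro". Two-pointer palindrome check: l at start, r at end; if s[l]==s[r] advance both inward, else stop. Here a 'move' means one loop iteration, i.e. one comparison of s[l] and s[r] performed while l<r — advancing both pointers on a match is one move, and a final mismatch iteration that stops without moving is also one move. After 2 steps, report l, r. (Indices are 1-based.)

l=3, r=6

[1,8] 'o'=='o' → l++,r--
[2,7] 'r'=='r' → l++,r--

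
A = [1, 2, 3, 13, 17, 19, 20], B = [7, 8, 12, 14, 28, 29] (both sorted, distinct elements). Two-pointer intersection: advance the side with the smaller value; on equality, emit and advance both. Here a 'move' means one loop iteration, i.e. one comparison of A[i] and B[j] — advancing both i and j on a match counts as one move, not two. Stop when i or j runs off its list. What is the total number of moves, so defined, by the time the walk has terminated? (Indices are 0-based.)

11 moves

[i=0,j=0] 1<7 → i++
[i=1,j=0] 2<7 → i++
[i=2,j=0] 3<7 → i++
[i=3,j=0] 13>7 → j++
[i=3,j=1] 13>8 → j++
[i=3,j=2] 13>12 → j++
[i=3,j=3] 13<14 → i++
[i=4,j=3] 17>14 → j++
[i=4,j=4] 17<28 → i++
[i=5,j=4] 19<28 → i++
[i=6,j=4] 20<28 → i++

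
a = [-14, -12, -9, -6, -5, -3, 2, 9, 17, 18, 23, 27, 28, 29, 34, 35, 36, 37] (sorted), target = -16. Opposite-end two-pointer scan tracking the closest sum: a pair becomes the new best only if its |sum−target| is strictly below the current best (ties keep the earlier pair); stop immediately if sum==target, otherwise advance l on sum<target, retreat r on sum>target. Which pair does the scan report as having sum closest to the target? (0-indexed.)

l=0 r=17: -14+37=23 d=39 *, r--
l=0 r=16: -14+36=22 d=38 *, r--
l=0 r=15: -14+35=21 d=37 *, r--
l=0 r=14: -14+34=20 d=36 *, r--
l=0 r=13: -14+29=15 d=31 *, r--
l=0 r=12: -14+28=14 d=30 *, r--
l=0 r=11: -14+27=13 d=29 *, r--
l=0 r=10: -14+23=9 d=25 *, r--
l=0 r=9: -14+18=4 d=20 *, r--
l=0 r=8: -14+17=3 d=19 *, r--
l=0 r=7: -14+9=-5 d=11 *, r--
l=0 r=6: -14+2=-12 d=4 *, r--
l=0 r=5: -14+-3=-17 d=1 *, l++
l=1 r=5: -12+-3=-15 d=1, r--
l=1 r=4: -12+-5=-17 d=1, l++
l=2 r=4: -9+-5=-14 d=2, r--
l=2 r=3: -9+-6=-15 d=1, r--

pair (-14, -3) with sum -17 (|Δ|=1)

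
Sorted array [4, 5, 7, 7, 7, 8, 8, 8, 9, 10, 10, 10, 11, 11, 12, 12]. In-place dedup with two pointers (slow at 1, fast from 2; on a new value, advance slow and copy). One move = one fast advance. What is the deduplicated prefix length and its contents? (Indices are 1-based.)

slow=1 fast=2: a[fast]=5≠a[slow]=4 write a[2]=5, slow++,fast++
slow=2 fast=3: a[fast]=7≠a[slow]=5 write a[3]=7, slow++,fast++
slow=3 fast=4: a[fast]=7=a[slow] dup, fast++
slow=3 fast=5: a[fast]=7=a[slow] dup, fast++
slow=3 fast=6: a[fast]=8≠a[slow]=7 write a[4]=8, slow++,fast++
slow=4 fast=7: a[fast]=8=a[slow] dup, fast++
slow=4 fast=8: a[fast]=8=a[slow] dup, fast++
slow=4 fast=9: a[fast]=9≠a[slow]=8 write a[5]=9, slow++,fast++
slow=5 fast=10: a[fast]=10≠a[slow]=9 write a[6]=10, slow++,fast++
slow=6 fast=11: a[fast]=10=a[slow] dup, fast++
slow=6 fast=12: a[fast]=10=a[slow] dup, fast++
slow=6 fast=13: a[fast]=11≠a[slow]=10 write a[7]=11, slow++,fast++
slow=7 fast=14: a[fast]=11=a[slow] dup, fast++
slow=7 fast=15: a[fast]=12≠a[slow]=11 write a[8]=12, slow++,fast++
slow=8 fast=16: a[fast]=12=a[slow] dup, fast++

length 8; prefix = [4, 5, 7, 8, 9, 10, 11, 12]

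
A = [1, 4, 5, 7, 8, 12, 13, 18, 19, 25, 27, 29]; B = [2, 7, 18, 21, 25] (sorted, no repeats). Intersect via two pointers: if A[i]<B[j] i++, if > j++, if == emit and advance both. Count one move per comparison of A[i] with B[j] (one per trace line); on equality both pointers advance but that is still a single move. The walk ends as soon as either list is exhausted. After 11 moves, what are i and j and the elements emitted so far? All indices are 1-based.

i=10, j=5, emitted=[7, 18]

[i=1,j=1] 1<2 → i++
[i=2,j=1] 4>2 → j++
[i=2,j=2] 4<7 → i++
[i=3,j=2] 5<7 → i++
[i=4,j=2] 7==7 emit → i++,j++
[i=5,j=3] 8<18 → i++
[i=6,j=3] 12<18 → i++
[i=7,j=3] 13<18 → i++
[i=8,j=3] 18==18 emit → i++,j++
[i=9,j=4] 19<21 → i++
[i=10,j=4] 25>21 → j++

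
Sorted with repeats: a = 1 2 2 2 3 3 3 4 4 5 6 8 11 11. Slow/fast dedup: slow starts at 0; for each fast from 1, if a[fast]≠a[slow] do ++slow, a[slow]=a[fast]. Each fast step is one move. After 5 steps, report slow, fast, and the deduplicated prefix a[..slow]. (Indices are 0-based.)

slow=0 fast=1: a[fast]=2≠a[slow]=1 write a[1]=2, slow++,fast++
slow=1 fast=2: a[fast]=2=a[slow] dup, fast++
slow=1 fast=3: a[fast]=2=a[slow] dup, fast++
slow=1 fast=4: a[fast]=3≠a[slow]=2 write a[2]=3, slow++,fast++
slow=2 fast=5: a[fast]=3=a[slow] dup, fast++

slow=2, fast=6, prefix=[1, 2, 3]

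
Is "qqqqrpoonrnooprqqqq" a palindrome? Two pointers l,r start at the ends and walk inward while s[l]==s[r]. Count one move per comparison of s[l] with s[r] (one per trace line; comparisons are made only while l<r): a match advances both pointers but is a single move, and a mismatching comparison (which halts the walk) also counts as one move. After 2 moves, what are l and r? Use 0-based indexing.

l=2, r=16

[0,18] 'q'=='q' → l++,r--
[1,17] 'q'=='q' → l++,r--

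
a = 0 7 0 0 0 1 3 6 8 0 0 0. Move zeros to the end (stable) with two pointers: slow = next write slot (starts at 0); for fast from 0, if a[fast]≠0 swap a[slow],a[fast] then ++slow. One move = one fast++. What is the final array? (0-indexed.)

[7, 1, 3, 6, 8, 0, 0, 0, 0, 0, 0, 0]

slow=0 fast=0: a[fast]=0, fast++
slow=0 fast=1: a[fast]=7≠0 swap→a[0]=7, slow++,fast++
slow=1 fast=2: a[fast]=0, fast++
slow=1 fast=3: a[fast]=0, fast++
slow=1 fast=4: a[fast]=0, fast++
slow=1 fast=5: a[fast]=1≠0 swap→a[1]=1, slow++,fast++
slow=2 fast=6: a[fast]=3≠0 swap→a[2]=3, slow++,fast++
slow=3 fast=7: a[fast]=6≠0 swap→a[3]=6, slow++,fast++
slow=4 fast=8: a[fast]=8≠0 swap→a[4]=8, slow++,fast++
slow=5 fast=9: a[fast]=0, fast++
slow=5 fast=10: a[fast]=0, fast++
slow=5 fast=11: a[fast]=0, fast++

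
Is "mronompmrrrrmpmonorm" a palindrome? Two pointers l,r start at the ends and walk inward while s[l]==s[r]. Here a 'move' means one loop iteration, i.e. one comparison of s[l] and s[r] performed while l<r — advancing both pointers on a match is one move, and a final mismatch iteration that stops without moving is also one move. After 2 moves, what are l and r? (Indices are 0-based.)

[0,19] 'm'=='m' → l++,r--
[1,18] 'r'=='r' → l++,r--

l=2, r=17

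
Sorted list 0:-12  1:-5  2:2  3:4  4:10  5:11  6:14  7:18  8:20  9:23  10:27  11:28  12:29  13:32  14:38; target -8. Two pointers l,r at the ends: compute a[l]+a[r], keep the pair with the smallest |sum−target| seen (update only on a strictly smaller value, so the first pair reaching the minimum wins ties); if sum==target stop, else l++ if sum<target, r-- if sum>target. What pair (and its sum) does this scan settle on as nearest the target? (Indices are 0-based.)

pair (-12, 4) with sum -8 (|Δ|=0)

l=0 r=14: -12+38=26 d=34 *, r--
l=0 r=13: -12+32=20 d=28 *, r--
l=0 r=12: -12+29=17 d=25 *, r--
l=0 r=11: -12+28=16 d=24 *, r--
l=0 r=10: -12+27=15 d=23 *, r--
l=0 r=9: -12+23=11 d=19 *, r--
l=0 r=8: -12+20=8 d=16 *, r--
l=0 r=7: -12+18=6 d=14 *, r--
l=0 r=6: -12+14=2 d=10 *, r--
l=0 r=5: -12+11=-1 d=7 *, r--
l=0 r=4: -12+10=-2 d=6 *, r--
l=0 r=3: -12+4=-8 d=0 *, stop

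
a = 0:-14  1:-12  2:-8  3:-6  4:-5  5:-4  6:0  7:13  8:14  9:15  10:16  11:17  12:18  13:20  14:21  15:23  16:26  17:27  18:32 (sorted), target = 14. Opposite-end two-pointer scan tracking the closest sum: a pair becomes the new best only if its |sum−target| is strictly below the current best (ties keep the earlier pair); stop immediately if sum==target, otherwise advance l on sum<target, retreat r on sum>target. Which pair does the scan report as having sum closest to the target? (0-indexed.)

pair (-12, 26) with sum 14 (|Δ|=0)

l=0 r=18: -14+32=18 d=4 *, r--
l=0 r=17: -14+27=13 d=1 *, l++
l=1 r=17: -12+27=15 d=1, r--
l=1 r=16: -12+26=14 d=0 *, stop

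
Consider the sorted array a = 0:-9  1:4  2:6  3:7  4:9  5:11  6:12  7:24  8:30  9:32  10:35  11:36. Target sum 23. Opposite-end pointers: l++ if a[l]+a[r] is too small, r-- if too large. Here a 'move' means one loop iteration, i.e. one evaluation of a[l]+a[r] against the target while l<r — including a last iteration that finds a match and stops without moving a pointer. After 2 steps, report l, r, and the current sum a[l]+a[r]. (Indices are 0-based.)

l=0, r=9, sum=23

[0,11] -9+36=27 >23 → r--
[0,10] -9+35=26 >23 → r--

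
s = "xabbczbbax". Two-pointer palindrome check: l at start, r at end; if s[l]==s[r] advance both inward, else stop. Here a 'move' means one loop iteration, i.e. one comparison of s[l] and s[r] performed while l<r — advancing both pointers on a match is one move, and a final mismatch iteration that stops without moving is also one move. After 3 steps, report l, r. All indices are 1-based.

l=1 r=10: 'x'=='x', l++,r--
l=2 r=9: 'a'=='a', l++,r--
l=3 r=8: 'b'=='b', l++,r--

l=4, r=7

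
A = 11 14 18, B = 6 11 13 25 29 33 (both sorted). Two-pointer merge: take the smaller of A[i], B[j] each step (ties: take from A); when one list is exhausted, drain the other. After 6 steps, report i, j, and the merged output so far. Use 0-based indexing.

i=3, j=3, merged so far=[6, 11, 11, 13, 14, 18]

i=0 j=0: A[i]=11>B[j]=6 take 6, j++
i=0 j=1: A[i]=11<=B[j]=11 take 11, i++
i=1 j=1: A[i]=14>B[j]=11 take 11, j++
i=1 j=2: A[i]=14>B[j]=13 take 13, j++
i=1 j=3: A[i]=14<=B[j]=25 take 14, i++
i=2 j=3: A[i]=18<=B[j]=25 take 18, i++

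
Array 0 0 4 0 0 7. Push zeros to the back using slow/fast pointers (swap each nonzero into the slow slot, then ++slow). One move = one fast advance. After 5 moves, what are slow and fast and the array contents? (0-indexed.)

slow=1, fast=5, a=[4, 0, 0, 0, 0, 7]

slow=0 fast=0: a[fast]=0, fast++
slow=0 fast=1: a[fast]=0, fast++
slow=0 fast=2: a[fast]=4≠0 swap→a[0]=4, slow++,fast++
slow=1 fast=3: a[fast]=0, fast++
slow=1 fast=4: a[fast]=0, fast++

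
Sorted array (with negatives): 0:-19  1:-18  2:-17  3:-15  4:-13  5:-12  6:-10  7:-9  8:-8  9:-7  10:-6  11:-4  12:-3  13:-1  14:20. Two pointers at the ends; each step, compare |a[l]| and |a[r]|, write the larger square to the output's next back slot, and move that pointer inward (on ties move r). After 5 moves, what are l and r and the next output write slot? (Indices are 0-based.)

l=0 r=14: |-19|<=|20| out[14]=400, r--
l=0 r=13: |-19|>|-1| out[13]=361, l++
l=1 r=13: |-18|>|-1| out[12]=324, l++
l=2 r=13: |-17|>|-1| out[11]=289, l++
l=3 r=13: |-15|>|-1| out[10]=225, l++

l=4, r=13, next write slot=9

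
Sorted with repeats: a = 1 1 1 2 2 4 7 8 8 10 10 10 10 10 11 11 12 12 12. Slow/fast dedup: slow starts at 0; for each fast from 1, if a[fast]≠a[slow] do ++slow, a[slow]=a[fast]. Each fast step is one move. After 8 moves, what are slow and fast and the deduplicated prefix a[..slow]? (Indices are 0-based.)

slow=0 fast=1: a[fast]=1=a[slow] dup, fast++
slow=0 fast=2: a[fast]=1=a[slow] dup, fast++
slow=0 fast=3: a[fast]=2≠a[slow]=1 write a[1]=2, slow++,fast++
slow=1 fast=4: a[fast]=2=a[slow] dup, fast++
slow=1 fast=5: a[fast]=4≠a[slow]=2 write a[2]=4, slow++,fast++
slow=2 fast=6: a[fast]=7≠a[slow]=4 write a[3]=7, slow++,fast++
slow=3 fast=7: a[fast]=8≠a[slow]=7 write a[4]=8, slow++,fast++
slow=4 fast=8: a[fast]=8=a[slow] dup, fast++

slow=4, fast=9, prefix=[1, 2, 4, 7, 8]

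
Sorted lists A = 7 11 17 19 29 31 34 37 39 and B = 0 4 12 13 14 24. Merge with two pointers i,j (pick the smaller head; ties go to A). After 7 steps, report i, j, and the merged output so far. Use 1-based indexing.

i=3, j=6, merged so far=[0, 4, 7, 11, 12, 13, 14]

i=1 j=1: A[i]=7>B[j]=0 take 0, j++
i=1 j=2: A[i]=7>B[j]=4 take 4, j++
i=1 j=3: A[i]=7<=B[j]=12 take 7, i++
i=2 j=3: A[i]=11<=B[j]=12 take 11, i++
i=3 j=3: A[i]=17>B[j]=12 take 12, j++
i=3 j=4: A[i]=17>B[j]=13 take 13, j++
i=3 j=5: A[i]=17>B[j]=14 take 14, j++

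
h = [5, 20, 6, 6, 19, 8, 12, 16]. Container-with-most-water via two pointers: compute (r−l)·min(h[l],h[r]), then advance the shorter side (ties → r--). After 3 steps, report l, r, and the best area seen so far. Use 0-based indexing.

l=1, r=5, best area=96

l=0 r=7: min(5,16)*7=35 best=35 *, l++
l=1 r=7: min(20,16)*6=96 best=96 *, r--
l=1 r=6: min(20,12)*5=60 best=96, r--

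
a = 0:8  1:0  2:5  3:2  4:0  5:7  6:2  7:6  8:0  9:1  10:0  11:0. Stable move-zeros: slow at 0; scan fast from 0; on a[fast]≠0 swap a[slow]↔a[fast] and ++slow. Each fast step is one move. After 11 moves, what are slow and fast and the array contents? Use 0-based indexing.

slow=7, fast=11, a=[8, 5, 2, 7, 2, 6, 1, 0, 0, 0, 0, 0]

(s=0,f=0) a[fast]=8≠0 swap→a[0]=8 → slow++,fast++
(s=1,f=1) a[fast]=0 → fast++
(s=1,f=2) a[fast]=5≠0 swap→a[1]=5 → slow++,fast++
(s=2,f=3) a[fast]=2≠0 swap→a[2]=2 → slow++,fast++
(s=3,f=4) a[fast]=0 → fast++
(s=3,f=5) a[fast]=7≠0 swap→a[3]=7 → slow++,fast++
(s=4,f=6) a[fast]=2≠0 swap→a[4]=2 → slow++,fast++
(s=5,f=7) a[fast]=6≠0 swap→a[5]=6 → slow++,fast++
(s=6,f=8) a[fast]=0 → fast++
(s=6,f=9) a[fast]=1≠0 swap→a[6]=1 → slow++,fast++
(s=7,f=10) a[fast]=0 → fast++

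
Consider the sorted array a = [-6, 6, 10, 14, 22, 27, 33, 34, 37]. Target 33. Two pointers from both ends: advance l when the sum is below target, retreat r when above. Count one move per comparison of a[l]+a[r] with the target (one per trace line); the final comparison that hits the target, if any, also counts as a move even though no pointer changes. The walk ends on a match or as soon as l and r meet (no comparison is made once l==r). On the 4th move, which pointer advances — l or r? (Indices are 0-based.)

l=0 r=8: -6+37=31 <33, l++
l=1 r=8: 6+37=43 >33, r--
l=1 r=7: 6+34=40 >33, r--
l=1 r=6: 6+33=39 >33, r--

r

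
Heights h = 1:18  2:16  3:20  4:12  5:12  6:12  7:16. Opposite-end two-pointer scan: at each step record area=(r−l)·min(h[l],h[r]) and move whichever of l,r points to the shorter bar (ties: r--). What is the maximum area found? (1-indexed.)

[1,7] min(18,16)*6=96 best=96 * → r--
[1,6] min(18,12)*5=60 best=96 → r--
[1,5] min(18,12)*4=48 best=96 → r--
[1,4] min(18,12)*3=36 best=96 → r--
[1,3] min(18,20)*2=36 best=96 → l++
[2,3] min(16,20)*1=16 best=96 → l++

max area = 96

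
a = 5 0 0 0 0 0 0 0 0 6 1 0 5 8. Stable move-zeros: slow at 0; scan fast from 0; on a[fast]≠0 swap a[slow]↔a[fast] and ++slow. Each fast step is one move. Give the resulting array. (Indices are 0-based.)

[5, 6, 1, 5, 8, 0, 0, 0, 0, 0, 0, 0, 0, 0]

(s=0,f=0) a[fast]=5≠0 swap→a[0]=5 → slow++,fast++
(s=1,f=1) a[fast]=0 → fast++
(s=1,f=2) a[fast]=0 → fast++
(s=1,f=3) a[fast]=0 → fast++
(s=1,f=4) a[fast]=0 → fast++
(s=1,f=5) a[fast]=0 → fast++
(s=1,f=6) a[fast]=0 → fast++
(s=1,f=7) a[fast]=0 → fast++
(s=1,f=8) a[fast]=0 → fast++
(s=1,f=9) a[fast]=6≠0 swap→a[1]=6 → slow++,fast++
(s=2,f=10) a[fast]=1≠0 swap→a[2]=1 → slow++,fast++
(s=3,f=11) a[fast]=0 → fast++
(s=3,f=12) a[fast]=5≠0 swap→a[3]=5 → slow++,fast++
(s=4,f=13) a[fast]=8≠0 swap→a[4]=8 → slow++,fast++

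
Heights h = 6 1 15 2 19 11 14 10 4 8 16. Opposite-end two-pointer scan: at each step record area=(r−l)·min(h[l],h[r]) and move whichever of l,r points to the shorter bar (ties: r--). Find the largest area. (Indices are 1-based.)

max area = 120

[1,11] min(6,16)*10=60 best=60 * → l++
[2,11] min(1,16)*9=9 best=60 → l++
[3,11] min(15,16)*8=120 best=120 * → l++
[4,11] min(2,16)*7=14 best=120 → l++
[5,11] min(19,16)*6=96 best=120 → r--
[5,10] min(19,8)*5=40 best=120 → r--
[5,9] min(19,4)*4=16 best=120 → r--
[5,8] min(19,10)*3=30 best=120 → r--
[5,7] min(19,14)*2=28 best=120 → r--
[5,6] min(19,11)*1=11 best=120 → r--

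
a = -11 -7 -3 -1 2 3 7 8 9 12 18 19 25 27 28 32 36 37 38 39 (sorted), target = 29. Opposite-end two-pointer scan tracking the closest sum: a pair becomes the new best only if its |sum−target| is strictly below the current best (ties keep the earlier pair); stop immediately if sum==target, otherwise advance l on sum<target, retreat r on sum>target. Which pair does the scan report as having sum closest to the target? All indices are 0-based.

[0,19] -11+39=28 d=1 * → l++
[1,19] -7+39=32 d=3 → r--
[1,18] -7+38=31 d=2 → r--
[1,17] -7+37=30 d=1 → r--
[1,16] -7+36=29 d=0 * → stop

pair (-7, 36) with sum 29 (|Δ|=0)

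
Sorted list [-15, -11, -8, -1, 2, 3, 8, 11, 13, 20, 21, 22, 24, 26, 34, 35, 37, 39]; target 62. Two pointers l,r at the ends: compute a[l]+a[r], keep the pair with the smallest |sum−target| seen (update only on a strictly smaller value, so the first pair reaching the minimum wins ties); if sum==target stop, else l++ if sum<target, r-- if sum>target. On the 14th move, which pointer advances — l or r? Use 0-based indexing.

[0,17] -15+39=24 d=38 * → l++
[1,17] -11+39=28 d=34 * → l++
[2,17] -8+39=31 d=31 * → l++
[3,17] -1+39=38 d=24 * → l++
[4,17] 2+39=41 d=21 * → l++
[5,17] 3+39=42 d=20 * → l++
[6,17] 8+39=47 d=15 * → l++
[7,17] 11+39=50 d=12 * → l++
[8,17] 13+39=52 d=10 * → l++
[9,17] 20+39=59 d=3 * → l++
[10,17] 21+39=60 d=2 * → l++
[11,17] 22+39=61 d=1 * → l++
[12,17] 24+39=63 d=1 → r--
[12,16] 24+37=61 d=1 → l++

l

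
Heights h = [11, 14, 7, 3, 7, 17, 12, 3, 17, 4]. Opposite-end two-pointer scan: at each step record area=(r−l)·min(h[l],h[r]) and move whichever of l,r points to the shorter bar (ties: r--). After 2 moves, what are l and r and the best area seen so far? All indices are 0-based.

l=1, r=8, best area=88

[0,9] min(11,4)*9=36 best=36 * → r--
[0,8] min(11,17)*8=88 best=88 * → l++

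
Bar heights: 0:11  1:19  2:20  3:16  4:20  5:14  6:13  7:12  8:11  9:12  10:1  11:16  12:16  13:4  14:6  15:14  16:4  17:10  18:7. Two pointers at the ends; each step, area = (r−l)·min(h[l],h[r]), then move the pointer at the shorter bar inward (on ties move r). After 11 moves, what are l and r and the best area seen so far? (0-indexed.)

l=1, r=8, best area=196

[0,18] min(11,7)*18=126 best=126 * → r--
[0,17] min(11,10)*17=170 best=170 * → r--
[0,16] min(11,4)*16=64 best=170 → r--
[0,15] min(11,14)*15=165 best=170 → l++
[1,15] min(19,14)*14=196 best=196 * → r--
[1,14] min(19,6)*13=78 best=196 → r--
[1,13] min(19,4)*12=48 best=196 → r--
[1,12] min(19,16)*11=176 best=196 → r--
[1,11] min(19,16)*10=160 best=196 → r--
[1,10] min(19,1)*9=9 best=196 → r--
[1,9] min(19,12)*8=96 best=196 → r--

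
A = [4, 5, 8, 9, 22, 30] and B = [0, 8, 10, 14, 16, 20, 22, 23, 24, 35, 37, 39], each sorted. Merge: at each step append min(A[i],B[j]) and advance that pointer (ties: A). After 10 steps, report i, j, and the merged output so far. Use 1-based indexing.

[i=1,j=1] A[i]=4>B[j]=0 take 0 → j++
[i=1,j=2] A[i]=4<=B[j]=8 take 4 → i++
[i=2,j=2] A[i]=5<=B[j]=8 take 5 → i++
[i=3,j=2] A[i]=8<=B[j]=8 take 8 → i++
[i=4,j=2] A[i]=9>B[j]=8 take 8 → j++
[i=4,j=3] A[i]=9<=B[j]=10 take 9 → i++
[i=5,j=3] A[i]=22>B[j]=10 take 10 → j++
[i=5,j=4] A[i]=22>B[j]=14 take 14 → j++
[i=5,j=5] A[i]=22>B[j]=16 take 16 → j++
[i=5,j=6] A[i]=22>B[j]=20 take 20 → j++

i=5, j=7, merged so far=[0, 4, 5, 8, 8, 9, 10, 14, 16, 20]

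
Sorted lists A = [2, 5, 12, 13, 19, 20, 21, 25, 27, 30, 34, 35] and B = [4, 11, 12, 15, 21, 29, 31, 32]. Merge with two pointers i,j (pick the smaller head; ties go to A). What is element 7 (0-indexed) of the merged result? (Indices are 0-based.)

merged[7] = 15

[i=0,j=0] A[i]=2<=B[j]=4 take 2 → i++
[i=1,j=0] A[i]=5>B[j]=4 take 4 → j++
[i=1,j=1] A[i]=5<=B[j]=11 take 5 → i++
[i=2,j=1] A[i]=12>B[j]=11 take 11 → j++
[i=2,j=2] A[i]=12<=B[j]=12 take 12 → i++
[i=3,j=2] A[i]=13>B[j]=12 take 12 → j++
[i=3,j=3] A[i]=13<=B[j]=15 take 13 → i++
[i=4,j=3] A[i]=19>B[j]=15 take 15 → j++
[i=4,j=4] A[i]=19<=B[j]=21 take 19 → i++
[i=5,j=4] A[i]=20<=B[j]=21 take 20 → i++
[i=6,j=4] A[i]=21<=B[j]=21 take 21 → i++
[i=7,j=4] A[i]=25>B[j]=21 take 21 → j++
[i=7,j=5] A[i]=25<=B[j]=29 take 25 → i++
[i=8,j=5] A[i]=27<=B[j]=29 take 27 → i++
[i=9,j=5] A[i]=30>B[j]=29 take 29 → j++
[i=9,j=6] A[i]=30<=B[j]=31 take 30 → i++
[i=10,j=6] A[i]=34>B[j]=31 take 31 → j++
[i=10,j=7] A[i]=34>B[j]=32 take 32 → j++
[i=10,j=8] B done, take A[i]=34 → i++
[i=11,j=8] B done, take A[i]=35 → i++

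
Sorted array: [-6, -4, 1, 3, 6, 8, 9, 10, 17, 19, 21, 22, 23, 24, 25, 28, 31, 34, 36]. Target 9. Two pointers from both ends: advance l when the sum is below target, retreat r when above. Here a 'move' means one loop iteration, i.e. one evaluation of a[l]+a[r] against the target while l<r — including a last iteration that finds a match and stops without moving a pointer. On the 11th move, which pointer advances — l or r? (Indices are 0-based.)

r

l=0 r=18: -6+36=30 >9, r--
l=0 r=17: -6+34=28 >9, r--
l=0 r=16: -6+31=25 >9, r--
l=0 r=15: -6+28=22 >9, r--
l=0 r=14: -6+25=19 >9, r--
l=0 r=13: -6+24=18 >9, r--
l=0 r=12: -6+23=17 >9, r--
l=0 r=11: -6+22=16 >9, r--
l=0 r=10: -6+21=15 >9, r--
l=0 r=9: -6+19=13 >9, r--
l=0 r=8: -6+17=11 >9, r--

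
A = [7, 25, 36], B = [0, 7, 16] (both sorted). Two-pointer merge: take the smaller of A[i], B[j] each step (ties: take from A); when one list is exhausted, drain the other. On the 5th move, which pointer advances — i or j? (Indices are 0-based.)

i

[i=0,j=0] A[i]=7>B[j]=0 take 0 → j++
[i=0,j=1] A[i]=7<=B[j]=7 take 7 → i++
[i=1,j=1] A[i]=25>B[j]=7 take 7 → j++
[i=1,j=2] A[i]=25>B[j]=16 take 16 → j++
[i=1,j=3] B done, take A[i]=25 → i++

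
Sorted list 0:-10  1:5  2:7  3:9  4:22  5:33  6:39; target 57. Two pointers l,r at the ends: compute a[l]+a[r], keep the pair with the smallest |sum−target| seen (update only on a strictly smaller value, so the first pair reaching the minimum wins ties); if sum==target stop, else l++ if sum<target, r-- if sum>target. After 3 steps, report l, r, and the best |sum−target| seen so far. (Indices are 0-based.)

[0,6] -10+39=29 d=28 * → l++
[1,6] 5+39=44 d=13 * → l++
[2,6] 7+39=46 d=11 * → l++

l=3, r=6, best |Δ|=11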